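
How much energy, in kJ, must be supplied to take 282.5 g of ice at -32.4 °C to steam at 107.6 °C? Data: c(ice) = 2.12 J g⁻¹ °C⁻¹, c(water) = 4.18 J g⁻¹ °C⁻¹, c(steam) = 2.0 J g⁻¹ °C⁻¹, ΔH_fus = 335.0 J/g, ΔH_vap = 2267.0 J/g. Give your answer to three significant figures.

q1 (heat ice -32.4→0.0 °C): 282.5 × 2.12 × 32.4 = 19404 J
q2 (melt at 0 °C): 282.5 × 335.0 = 94638 J
q3 (heat water 0.0→100.0 °C): 282.5 × 4.18 × 100.0 = 118085 J
q4 (vaporize at 100 °C): 282.5 × 2267.0 = 640428 J
q5 (heat steam 100.0→107.6 °C): 282.5 × 2.0 × 7.6 = 4294 J
Total: 19404 + 94638 + 118085 + 640428 + 4294 = 876849 J = 877 kJ

q = 877 kJ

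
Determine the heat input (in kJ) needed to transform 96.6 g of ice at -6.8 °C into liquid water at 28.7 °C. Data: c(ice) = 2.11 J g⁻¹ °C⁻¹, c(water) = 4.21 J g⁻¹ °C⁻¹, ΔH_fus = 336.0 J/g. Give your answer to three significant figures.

q1 (heat ice -6.8→0.0 °C): 96.6 × 2.11 × 6.8 = 1386 J
q2 (melt at 0 °C): 96.6 × 336.0 = 32458 J
q3 (heat water 0.0→28.7 °C): 96.6 × 4.21 × 28.7 = 11672 J
Total: 1386 + 32458 + 11672 = 45516 J = 45.5 kJ

q = 45.5 kJ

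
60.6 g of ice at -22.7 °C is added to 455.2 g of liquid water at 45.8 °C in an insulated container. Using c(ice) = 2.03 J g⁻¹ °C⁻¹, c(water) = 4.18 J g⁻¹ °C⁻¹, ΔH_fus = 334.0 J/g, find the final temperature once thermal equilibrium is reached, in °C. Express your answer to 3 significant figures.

T_f = 29.7 °C

Heat to bring ice to 0 °C and melt it: q₁ = 60.6×2.03×22.7 + 60.6×334.0 = 23033 J
Heat the water can supply cooling to 0 °C: 455.2×4.18×45.8 = 87145.3 J > q₁, so all ice melts.
Energy balance: 455.2×4.18×(45.8 − T) = 23033 + 60.6×4.18×(T − 0)
1902.736(45.8 − T) = 23033 + 253.308 T
87145.3 − 23033 = 2156.044 T
T = 64112.3 / 2156.044 = 29.74 °C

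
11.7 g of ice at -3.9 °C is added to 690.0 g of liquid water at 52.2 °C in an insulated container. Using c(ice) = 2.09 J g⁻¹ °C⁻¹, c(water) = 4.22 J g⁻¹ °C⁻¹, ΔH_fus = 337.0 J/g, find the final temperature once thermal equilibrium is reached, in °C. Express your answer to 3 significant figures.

Heat to bring ice to 0 °C and melt it: q₁ = 11.7×2.09×3.9 + 11.7×337.0 = 4038.3 J
Heat the water can supply cooling to 0 °C: 690.0×4.22×52.2 = 151996 J > q₁, so all ice melts.
Energy balance: 690.0×4.22×(52.2 − T) = 4038.3 + 11.7×4.22×(T − 0)
2911.8(52.2 − T) = 4038.3 + 49.374 T
151996 − 4038.3 = 2961.174 T
T = 147957.7 / 2961.174 = 49.97 °C

T_f = 50.0 °C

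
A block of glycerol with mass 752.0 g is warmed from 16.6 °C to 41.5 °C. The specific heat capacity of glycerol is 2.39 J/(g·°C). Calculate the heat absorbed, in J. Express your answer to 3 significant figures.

q = m c ΔT = 752.0 × 2.39 × (41.5 − 16.6)
q = 752.0 × 2.39 × 24.9 = 44750 J

q = 44800 J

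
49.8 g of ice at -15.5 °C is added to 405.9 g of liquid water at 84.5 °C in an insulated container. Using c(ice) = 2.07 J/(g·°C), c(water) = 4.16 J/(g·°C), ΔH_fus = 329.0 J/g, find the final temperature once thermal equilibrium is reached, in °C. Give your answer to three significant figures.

Heat to bring ice to 0 °C and melt it: q₁ = 49.8×2.07×15.5 + 49.8×329.0 = 17982 J
Heat the water can supply cooling to 0 °C: 405.9×4.16×84.5 = 142682 J > q₁, so all ice melts.
Energy balance: 405.9×4.16×(84.5 − T) = 17982 + 49.8×4.16×(T − 0)
1688.544(84.5 − T) = 17982 + 207.168 T
142682 − 17982 = 1895.712 T
T = 124700 / 1895.712 = 65.78 °C

T_f = 65.8 °C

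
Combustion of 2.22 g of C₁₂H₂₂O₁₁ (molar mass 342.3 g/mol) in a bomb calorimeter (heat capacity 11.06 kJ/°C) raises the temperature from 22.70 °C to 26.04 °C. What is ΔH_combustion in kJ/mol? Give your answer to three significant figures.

ΔT = 26.04 − 22.70 = 3.34 °C
q_cal = C_cal × ΔT = 11.06 × 3.34 = 36.9404 kJ
n = 2.22 / 342.3 = 0.006486 mol
q_rxn = −q_cal = -36.9404 kJ
ΔH = -36.9404 / 0.006486 = -5695 kJ/mol

ΔH = -5700 kJ/mol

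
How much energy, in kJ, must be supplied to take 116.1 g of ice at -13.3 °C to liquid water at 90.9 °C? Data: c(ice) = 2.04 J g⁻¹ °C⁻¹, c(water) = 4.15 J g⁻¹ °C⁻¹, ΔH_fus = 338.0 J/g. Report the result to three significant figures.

q1 (heat ice -13.3→0.0 °C): 116.1 × 2.04 × 13.3 = 3150 J
q2 (melt at 0 °C): 116.1 × 338.0 = 39242 J
q3 (heat water 0.0→90.9 °C): 116.1 × 4.15 × 90.9 = 43797 J
Total: 3150 + 39242 + 43797 = 86189 J = 86.2 kJ

q = 86.2 kJ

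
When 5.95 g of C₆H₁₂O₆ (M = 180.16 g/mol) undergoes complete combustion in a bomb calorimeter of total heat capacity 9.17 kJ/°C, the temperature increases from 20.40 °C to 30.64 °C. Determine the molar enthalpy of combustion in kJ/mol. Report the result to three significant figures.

ΔH = -2840 kJ/mol

ΔT = 30.64 − 20.40 = 10.24 °C
q_cal = C_cal × ΔT = 9.17 × 10.24 = 93.9008 kJ
n = 5.95 / 180.16 = 0.03303 mol
q_rxn = −q_cal = -93.9008 kJ
ΔH = -93.9008 / 0.03303 = -2843 kJ/mol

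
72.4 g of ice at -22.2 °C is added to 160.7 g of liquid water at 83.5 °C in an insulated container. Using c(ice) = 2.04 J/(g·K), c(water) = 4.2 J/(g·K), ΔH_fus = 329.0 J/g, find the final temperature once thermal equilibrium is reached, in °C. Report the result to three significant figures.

Heat to bring ice to 0 °C and melt it: q₁ = 72.4×2.04×22.2 + 72.4×329.0 = 27098 J
Heat the water can supply cooling to 0 °C: 160.7×4.2×83.5 = 56357.5 J > q₁, so all ice melts.
Energy balance: 160.7×4.2×(83.5 − T) = 27098 + 72.4×4.2×(T − 0)
674.94(83.5 − T) = 27098 + 304.08 T
56357.5 − 27098 = 979.02 T
T = 29259.5 / 979.02 = 29.89 °C

T_f = 29.9 °C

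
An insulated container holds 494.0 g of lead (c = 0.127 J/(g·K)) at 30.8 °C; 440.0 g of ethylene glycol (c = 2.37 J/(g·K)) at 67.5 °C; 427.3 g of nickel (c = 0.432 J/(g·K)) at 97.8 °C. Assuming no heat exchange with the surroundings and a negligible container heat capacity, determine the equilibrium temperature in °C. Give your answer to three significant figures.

Σ mᵢcᵢ(T − Tᵢ) = 0  ⇒  T = Σ mᵢcᵢTᵢ / Σ mᵢcᵢ
Σ mᵢcᵢ = 494.0×0.127 + 440.0×2.37 + 427.3×0.432 = 1290.1316
Σ mᵢcᵢTᵢ = 62.738×30.8 + 1042.8×67.5 + 184.5936×97.8 = 90375
T = 90375 / 1290.1316 = 70.05 °C

T_f = 70.1 °C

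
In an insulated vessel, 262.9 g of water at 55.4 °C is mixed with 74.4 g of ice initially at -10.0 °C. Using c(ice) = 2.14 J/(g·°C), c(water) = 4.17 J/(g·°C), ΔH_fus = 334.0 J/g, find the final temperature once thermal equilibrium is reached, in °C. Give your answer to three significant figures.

Heat to bring ice to 0 °C and melt it: q₁ = 74.4×2.14×10.0 + 74.4×334.0 = 26442 J
Heat the water can supply cooling to 0 °C: 262.9×4.17×55.4 = 60734.6 J > q₁, so all ice melts.
Energy balance: 262.9×4.17×(55.4 − T) = 26442 + 74.4×4.17×(T − 0)
1096.293(55.4 − T) = 26442 + 310.248 T
60734.6 − 26442 = 1406.541 T
T = 34292.6 / 1406.541 = 24.38 °C

T_f = 24.4 °C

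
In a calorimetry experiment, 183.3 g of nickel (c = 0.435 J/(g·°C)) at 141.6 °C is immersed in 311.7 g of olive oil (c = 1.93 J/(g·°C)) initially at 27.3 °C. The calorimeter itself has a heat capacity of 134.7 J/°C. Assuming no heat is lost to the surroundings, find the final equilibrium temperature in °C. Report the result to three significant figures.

Heat lost by nickel = heat gained by olive oil + calorimeter.
(183.3)(0.435)(141.6 − T) = [(311.7)(1.93) + 134.7](T − 27.3)
79.7355 (141.6 − T) = 736.281 (T − 27.3)
11291 − 79.7355 T = 736.281 T − 20100
31391 = 816.0165 T
T = 38.47 °C

T_f = 38.5 °C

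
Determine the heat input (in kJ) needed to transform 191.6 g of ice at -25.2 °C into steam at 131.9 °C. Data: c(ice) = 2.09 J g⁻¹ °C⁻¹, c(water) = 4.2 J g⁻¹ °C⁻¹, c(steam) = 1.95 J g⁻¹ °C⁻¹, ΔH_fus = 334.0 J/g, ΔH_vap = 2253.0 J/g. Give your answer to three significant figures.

q = 598 kJ

q1 (heat ice -25.2→0.0 °C): 191.6 × 2.09 × 25.2 = 10091 J
q2 (melt at 0 °C): 191.6 × 334.0 = 63994 J
q3 (heat water 0.0→100.0 °C): 191.6 × 4.2 × 100.0 = 80472 J
q4 (vaporize at 100 °C): 191.6 × 2253.0 = 431675 J
q5 (heat steam 100.0→131.9 °C): 191.6 × 1.95 × 31.9 = 11918 J
Total: 10091 + 63994 + 80472 + 431675 + 11918 = 598150 J = 598 kJ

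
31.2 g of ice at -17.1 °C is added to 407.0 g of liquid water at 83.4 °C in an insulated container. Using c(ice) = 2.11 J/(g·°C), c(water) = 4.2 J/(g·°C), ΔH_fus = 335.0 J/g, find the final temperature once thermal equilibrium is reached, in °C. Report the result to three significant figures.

T_f = 71.2 °C

Heat to bring ice to 0 °C and melt it: q₁ = 31.2×2.11×17.1 + 31.2×335.0 = 11578 J
Heat the water can supply cooling to 0 °C: 407.0×4.2×83.4 = 142564 J > q₁, so all ice melts.
Energy balance: 407.0×4.2×(83.4 − T) = 11578 + 31.2×4.2×(T − 0)
1709.4(83.4 − T) = 11578 + 131.04 T
142564 − 11578 = 1840.44 T
T = 130986 / 1840.44 = 71.17 °C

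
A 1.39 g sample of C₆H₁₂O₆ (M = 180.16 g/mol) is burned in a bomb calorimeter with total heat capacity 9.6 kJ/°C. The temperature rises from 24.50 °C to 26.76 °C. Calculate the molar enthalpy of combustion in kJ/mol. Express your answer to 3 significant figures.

ΔH = -2810 kJ/mol

ΔT = 26.76 − 24.50 = 2.26 °C
q_cal = C_cal × ΔT = 9.6 × 2.26 = 21.696 kJ
n = 1.39 / 180.16 = 0.007715 mol
q_rxn = −q_cal = -21.696 kJ
ΔH = -21.696 / 0.007715 = -2812 kJ/mol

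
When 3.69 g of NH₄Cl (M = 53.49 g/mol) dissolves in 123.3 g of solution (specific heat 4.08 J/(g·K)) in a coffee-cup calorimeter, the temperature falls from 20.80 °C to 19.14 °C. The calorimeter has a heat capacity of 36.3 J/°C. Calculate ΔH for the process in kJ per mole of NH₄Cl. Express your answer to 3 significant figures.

|ΔT| = |19.14 − 20.80| = 1.66 °C
|q_surr| = (123.3 × 4.08 + 36.3) × 1.66 = 539.364 × 1.66 = 895.3 J
n(NH₄Cl) = 3.69 / 53.49 = 0.06898 mol
Temperature fell, so q_rxn = +|q_surr| = 0.8953 kJ
ΔH = q_rxn / n = 12.98 kJ/mol

ΔH = 13.0 kJ/mol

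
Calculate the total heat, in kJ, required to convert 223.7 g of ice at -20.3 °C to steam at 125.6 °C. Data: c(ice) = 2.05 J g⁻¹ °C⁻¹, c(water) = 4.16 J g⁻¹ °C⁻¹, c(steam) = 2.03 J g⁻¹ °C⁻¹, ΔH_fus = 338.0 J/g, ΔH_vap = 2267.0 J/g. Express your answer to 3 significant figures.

q1 (heat ice -20.3→0.0 °C): 223.7 × 2.05 × 20.3 = 9309 J
q2 (melt at 0 °C): 223.7 × 338.0 = 75611 J
q3 (heat water 0.0→100.0 °C): 223.7 × 4.16 × 100.0 = 93059 J
q4 (vaporize at 100 °C): 223.7 × 2267.0 = 507128 J
q5 (heat steam 100.0→125.6 °C): 223.7 × 2.03 × 25.6 = 11625 J
Total: 9309 + 75611 + 93059 + 507128 + 11625 = 696732 J = 697 kJ

q = 697 kJ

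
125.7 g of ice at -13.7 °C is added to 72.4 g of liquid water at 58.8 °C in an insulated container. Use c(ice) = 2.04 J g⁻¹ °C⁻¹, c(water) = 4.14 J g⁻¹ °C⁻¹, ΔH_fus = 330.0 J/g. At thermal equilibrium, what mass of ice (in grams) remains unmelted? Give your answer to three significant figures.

Heat to warm all ice to 0 °C: 125.7×2.04×13.7 = 3513.1 J
Heat released by water cooling to 0 °C: 72.4×4.14×58.8 = 17624 J
17624 J < 3513.1 + 125.7×330.0 = 44994.1 J, so not all ice melts; final T = 0 °C.
Heat left for melting: 17624 − 3513.1 = 14110.9 J
Mass melted = 14110.9 / 330.0 = 42.76 g
Ice remaining = 125.7 − 42.76 = 82.94 g

m_ice remaining = 82.9 g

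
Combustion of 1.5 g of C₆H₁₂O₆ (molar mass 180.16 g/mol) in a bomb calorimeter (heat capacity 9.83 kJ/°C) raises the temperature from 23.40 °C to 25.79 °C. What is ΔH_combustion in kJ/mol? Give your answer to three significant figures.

ΔT = 25.79 − 23.40 = 2.39 °C
q_cal = C_cal × ΔT = 9.83 × 2.39 = 23.4937 kJ
n = 1.5 / 180.16 = 0.008326 mol
q_rxn = −q_cal = -23.4937 kJ
ΔH = -23.4937 / 0.008326 = -2822 kJ/mol

ΔH = -2820 kJ/mol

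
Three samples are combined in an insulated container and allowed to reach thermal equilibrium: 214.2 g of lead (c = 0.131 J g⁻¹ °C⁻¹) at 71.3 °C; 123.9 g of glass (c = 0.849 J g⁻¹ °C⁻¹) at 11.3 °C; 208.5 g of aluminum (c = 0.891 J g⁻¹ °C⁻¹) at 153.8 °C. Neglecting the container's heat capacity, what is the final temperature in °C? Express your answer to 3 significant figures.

T_f = 99.6 °C

Σ mᵢcᵢ(T − Tᵢ) = 0  ⇒  T = Σ mᵢcᵢTᵢ / Σ mᵢcᵢ
Σ mᵢcᵢ = 214.2×0.131 + 123.9×0.849 + 208.5×0.891 = 319.0248
Σ mᵢcᵢTᵢ = 28.0602×71.3 + 105.1911×11.3 + 185.7735×153.8 = 31761
T = 31761 / 319.0248 = 99.56 °C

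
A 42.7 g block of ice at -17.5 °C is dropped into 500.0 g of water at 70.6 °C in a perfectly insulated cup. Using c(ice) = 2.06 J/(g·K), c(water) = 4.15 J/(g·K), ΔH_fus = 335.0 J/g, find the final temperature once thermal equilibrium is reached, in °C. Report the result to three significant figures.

Heat to bring ice to 0 °C and melt it: q₁ = 42.7×2.06×17.5 + 42.7×335.0 = 15844 J
Heat the water can supply cooling to 0 °C: 500.0×4.15×70.6 = 146495 J > q₁, so all ice melts.
Energy balance: 500.0×4.15×(70.6 − T) = 15844 + 42.7×4.15×(T − 0)
2075(70.6 − T) = 15844 + 177.205 T
146495 − 15844 = 2252.205 T
T = 130651 / 2252.205 = 58.01 °C

T_f = 58.0 °C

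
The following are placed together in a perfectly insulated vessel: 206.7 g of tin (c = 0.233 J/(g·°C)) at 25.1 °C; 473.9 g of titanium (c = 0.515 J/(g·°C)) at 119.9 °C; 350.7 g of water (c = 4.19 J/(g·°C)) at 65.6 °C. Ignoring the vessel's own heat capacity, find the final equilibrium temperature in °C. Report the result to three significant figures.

Σ mᵢcᵢ(T − Tᵢ) = 0  ⇒  T = Σ mᵢcᵢTᵢ / Σ mᵢcᵢ
Σ mᵢcᵢ = 206.7×0.233 + 473.9×0.515 + 350.7×4.19 = 1761.6526
Σ mᵢcᵢTᵢ = 48.1611×25.1 + 244.0585×119.9 + 1469.433×65.6 = 126870
T = 126870 / 1761.6526 = 72.02 °C

T_f = 72.0 °C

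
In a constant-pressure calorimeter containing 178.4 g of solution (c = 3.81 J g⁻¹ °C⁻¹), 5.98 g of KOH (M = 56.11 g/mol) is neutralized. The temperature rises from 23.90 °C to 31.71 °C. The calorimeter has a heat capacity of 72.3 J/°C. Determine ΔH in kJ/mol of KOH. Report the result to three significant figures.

|ΔT| = |31.71 − 23.90| = 7.81 °C
|q_surr| = (178.4 × 3.81 + 72.3) × 7.81 = 752.004 × 7.81 = 5873 J
n(KOH) = 5.98 / 56.11 = 0.1066 mol
Temperature rose, so q_rxn = −|q_surr| = -5.873 kJ
ΔH = q_rxn / n = -55.09 kJ/mol

ΔH = -55.1 kJ/mol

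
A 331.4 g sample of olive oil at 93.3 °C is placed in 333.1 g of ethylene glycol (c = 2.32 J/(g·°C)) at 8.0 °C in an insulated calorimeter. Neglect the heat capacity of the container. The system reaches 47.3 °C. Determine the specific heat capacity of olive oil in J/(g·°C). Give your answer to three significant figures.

c = 1.99 J/(g·°C)

q_gained = (333.1 × 2.32) × (47.3 − 8.0) = 30370 J
q_lost = 331.4 × c × (93.3 − 47.3) = 15244.4 c
Set equal: c = 30370 / 15244.4 = 1.99 J/(g·°C)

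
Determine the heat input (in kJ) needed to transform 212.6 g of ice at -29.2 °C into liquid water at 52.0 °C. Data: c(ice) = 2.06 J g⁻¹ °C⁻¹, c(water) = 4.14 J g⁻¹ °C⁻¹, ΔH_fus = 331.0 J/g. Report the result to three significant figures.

q1 (heat ice -29.2→0.0 °C): 212.6 × 2.06 × 29.2 = 12788 J
q2 (melt at 0 °C): 212.6 × 331.0 = 70371 J
q3 (heat water 0.0→52.0 °C): 212.6 × 4.14 × 52.0 = 45769 J
Total: 12788 + 70371 + 45769 = 128928 J = 129 kJ

q = 129 kJ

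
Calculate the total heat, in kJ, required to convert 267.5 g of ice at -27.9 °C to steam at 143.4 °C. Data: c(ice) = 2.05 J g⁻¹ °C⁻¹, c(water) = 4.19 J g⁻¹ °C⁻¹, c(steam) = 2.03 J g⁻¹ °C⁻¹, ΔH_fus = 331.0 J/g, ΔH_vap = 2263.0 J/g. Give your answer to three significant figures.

q1 (heat ice -27.9→0.0 °C): 267.5 × 2.05 × 27.9 = 15300 J
q2 (melt at 0 °C): 267.5 × 331.0 = 88543 J
q3 (heat water 0.0→100.0 °C): 267.5 × 4.19 × 100.0 = 112083 J
q4 (vaporize at 100 °C): 267.5 × 2263.0 = 605353 J
q5 (heat steam 100.0→143.4 °C): 267.5 × 2.03 × 43.4 = 23567 J
Total: 15300 + 88543 + 112083 + 605353 + 23567 = 844846 J = 845 kJ

q = 845 kJ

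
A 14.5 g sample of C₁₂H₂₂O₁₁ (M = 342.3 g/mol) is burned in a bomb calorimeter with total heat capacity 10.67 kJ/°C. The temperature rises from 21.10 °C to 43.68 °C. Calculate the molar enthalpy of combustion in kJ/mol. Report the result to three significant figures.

ΔH = -5690 kJ/mol

ΔT = 43.68 − 21.10 = 22.58 °C
q_cal = C_cal × ΔT = 10.67 × 22.58 = 240.9286 kJ
n = 14.5 / 342.3 = 0.04236 mol
q_rxn = −q_cal = -240.9286 kJ
ΔH = -240.9286 / 0.04236 = -5688 kJ/mol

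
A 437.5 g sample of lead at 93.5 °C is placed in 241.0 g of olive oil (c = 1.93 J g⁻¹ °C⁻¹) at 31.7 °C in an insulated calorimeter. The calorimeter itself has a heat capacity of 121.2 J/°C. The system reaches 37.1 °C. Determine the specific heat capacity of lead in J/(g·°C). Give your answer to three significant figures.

q_gained = (241.0 × 1.93 + 121.2) × (37.1 − 31.7) = 3166 J
q_lost = 437.5 × c × (93.5 − 37.1) = 24675 c
Set equal: c = 3166 / 24675 = 0.128 J/(g·°C)

c = 0.128 J/(g·°C)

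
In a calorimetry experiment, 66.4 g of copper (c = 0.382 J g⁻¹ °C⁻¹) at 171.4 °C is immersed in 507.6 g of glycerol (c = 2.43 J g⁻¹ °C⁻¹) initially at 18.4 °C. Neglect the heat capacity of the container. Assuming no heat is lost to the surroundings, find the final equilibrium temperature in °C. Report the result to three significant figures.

T_f = 21.5 °C

Heat lost by copper = heat gained by glycerol.
(66.4)(0.382)(171.4 − T) = (507.6)(2.43)(T − 18.4)
25.3648 (171.4 − T) = 1233.468 (T − 18.4)
4347.5 − 25.3648 T = 1233.468 T − 22696
27043.5 = 1258.8328 T
T = 21.48 °C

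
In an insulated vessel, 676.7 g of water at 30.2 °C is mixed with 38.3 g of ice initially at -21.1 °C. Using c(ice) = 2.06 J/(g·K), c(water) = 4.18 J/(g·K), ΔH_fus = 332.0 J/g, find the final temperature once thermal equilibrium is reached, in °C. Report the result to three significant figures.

Heat to bring ice to 0 °C and melt it: q₁ = 38.3×2.06×21.1 + 38.3×332.0 = 14380 J
Heat the water can supply cooling to 0 °C: 676.7×4.18×30.2 = 85423.9 J > q₁, so all ice melts.
Energy balance: 676.7×4.18×(30.2 − T) = 14380 + 38.3×4.18×(T − 0)
2828.606(30.2 − T) = 14380 + 160.094 T
85423.9 − 14380 = 2988.700 T
T = 71043.9 / 2988.700 = 23.77 °C

T_f = 23.8 °C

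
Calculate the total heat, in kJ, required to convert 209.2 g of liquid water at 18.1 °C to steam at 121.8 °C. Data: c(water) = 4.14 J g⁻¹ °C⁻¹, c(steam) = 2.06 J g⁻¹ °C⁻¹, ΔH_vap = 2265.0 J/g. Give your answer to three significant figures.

q1 (heat water 18.1→100.0 °C): 209.2 × 4.14 × 81.9 = 70933 J
q2 (vaporize at 100 °C): 209.2 × 2265.0 = 473838 J
q3 (heat steam 100.0→121.8 °C): 209.2 × 2.06 × 21.8 = 9395 J
Total: 70933 + 473838 + 9395 = 554166 J = 554 kJ

q = 554 kJ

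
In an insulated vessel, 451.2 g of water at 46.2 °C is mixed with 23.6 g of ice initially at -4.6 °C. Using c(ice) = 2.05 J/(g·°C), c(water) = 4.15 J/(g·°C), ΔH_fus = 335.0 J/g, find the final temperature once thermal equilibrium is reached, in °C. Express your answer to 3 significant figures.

Heat to bring ice to 0 °C and melt it: q₁ = 23.6×2.05×4.6 + 23.6×335.0 = 8128.5 J
Heat the water can supply cooling to 0 °C: 451.2×4.15×46.2 = 86508.6 J > q₁, so all ice melts.
Energy balance: 451.2×4.15×(46.2 − T) = 8128.5 + 23.6×4.15×(T − 0)
1872.48(46.2 − T) = 8128.5 + 97.94 T
86508.6 − 8128.5 = 1970.42 T
T = 78380.1 / 1970.42 = 39.78 °C

T_f = 39.8 °C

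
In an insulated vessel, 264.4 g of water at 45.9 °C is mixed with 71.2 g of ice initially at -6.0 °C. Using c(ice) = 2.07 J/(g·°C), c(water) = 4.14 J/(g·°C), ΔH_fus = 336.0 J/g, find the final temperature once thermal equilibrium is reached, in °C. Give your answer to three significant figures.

Heat to bring ice to 0 °C and melt it: q₁ = 71.2×2.07×6.0 + 71.2×336.0 = 24808 J
Heat the water can supply cooling to 0 °C: 264.4×4.14×45.9 = 50242.9 J > q₁, so all ice melts.
Energy balance: 264.4×4.14×(45.9 − T) = 24808 + 71.2×4.14×(T − 0)
1094.616(45.9 − T) = 24808 + 294.768 T
50242.9 − 24808 = 1389.384 T
T = 25434.9 / 1389.384 = 18.31 °C

T_f = 18.3 °C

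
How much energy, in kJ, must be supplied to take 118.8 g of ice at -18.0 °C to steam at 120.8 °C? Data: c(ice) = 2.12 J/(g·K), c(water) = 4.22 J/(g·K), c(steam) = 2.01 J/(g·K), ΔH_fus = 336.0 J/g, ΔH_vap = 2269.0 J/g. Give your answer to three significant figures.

q = 369 kJ

q1 (heat ice -18.0→0.0 °C): 118.8 × 2.12 × 18.0 = 4533 J
q2 (melt at 0 °C): 118.8 × 336.0 = 39917 J
q3 (heat water 0.0→100.0 °C): 118.8 × 4.22 × 100.0 = 50134 J
q4 (vaporize at 100 °C): 118.8 × 2269.0 = 269557 J
q5 (heat steam 100.0→120.8 °C): 118.8 × 2.01 × 20.8 = 4967 J
Total: 4533 + 39917 + 50134 + 269557 + 4967 = 369108 J = 369 kJ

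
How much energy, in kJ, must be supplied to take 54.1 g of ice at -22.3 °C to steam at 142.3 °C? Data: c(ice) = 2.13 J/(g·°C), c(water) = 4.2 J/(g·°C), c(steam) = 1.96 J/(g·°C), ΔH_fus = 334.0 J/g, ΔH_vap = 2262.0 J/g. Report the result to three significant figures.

q = 170 kJ

q1 (heat ice -22.3→0.0 °C): 54.1 × 2.13 × 22.3 = 2570 J
q2 (melt at 0 °C): 54.1 × 334.0 = 18069 J
q3 (heat water 0.0→100.0 °C): 54.1 × 4.2 × 100.0 = 22722 J
q4 (vaporize at 100 °C): 54.1 × 2262.0 = 122374 J
q5 (heat steam 100.0→142.3 °C): 54.1 × 1.96 × 42.3 = 4485 J
Total: 2570 + 18069 + 22722 + 122374 + 4485 = 170220 J = 170 kJ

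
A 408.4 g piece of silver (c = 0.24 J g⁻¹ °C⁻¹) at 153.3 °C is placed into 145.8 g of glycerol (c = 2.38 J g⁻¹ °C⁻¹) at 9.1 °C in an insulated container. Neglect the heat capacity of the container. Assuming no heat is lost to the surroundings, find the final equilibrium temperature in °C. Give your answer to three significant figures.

Heat lost by silver = heat gained by glycerol.
(408.4)(0.24)(153.3 − T) = (145.8)(2.38)(T − 9.1)
98.016 (153.3 − T) = 347.004 (T − 9.1)
15026 − 98.016 T = 347.004 T − 3157.7
18183.7 = 445.020 T
T = 40.86 °C

T_f = 40.9 °C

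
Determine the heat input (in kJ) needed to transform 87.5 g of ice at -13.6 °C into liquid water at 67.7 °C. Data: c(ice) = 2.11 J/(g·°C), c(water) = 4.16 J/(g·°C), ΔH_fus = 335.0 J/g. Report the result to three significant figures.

q1 (heat ice -13.6→0.0 °C): 87.5 × 2.11 × 13.6 = 2511 J
q2 (melt at 0 °C): 87.5 × 335.0 = 29313 J
q3 (heat water 0.0→67.7 °C): 87.5 × 4.16 × 67.7 = 24643 J
Total: 2511 + 29313 + 24643 = 56467 J = 56.5 kJ

q = 56.5 kJ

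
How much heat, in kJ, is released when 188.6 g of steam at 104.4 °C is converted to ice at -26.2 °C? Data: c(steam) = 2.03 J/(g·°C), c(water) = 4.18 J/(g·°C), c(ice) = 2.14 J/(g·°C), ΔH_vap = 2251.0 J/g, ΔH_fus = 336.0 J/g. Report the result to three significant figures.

q1 (cool steam 104.4→100 °C): 188.6 × 2.03 × 4.4 = 1685 J
q2 (condense at 100 °C): 188.6 × 2251.0 = 424539 J
q3 (cool water 100→0 °C): 188.6 × 4.18 × 100.0 = 78835 J
q4 (freeze at 0 °C): 188.6 × 336.0 = 63370 J
q5 (cool ice 0→-26.2 °C): 188.6 × 2.14 × 26.2 = 10574 J
Total: 1685 + 424539 + 78835 + 63370 + 10574 = 579003 J = 579 kJ

q = 579 kJ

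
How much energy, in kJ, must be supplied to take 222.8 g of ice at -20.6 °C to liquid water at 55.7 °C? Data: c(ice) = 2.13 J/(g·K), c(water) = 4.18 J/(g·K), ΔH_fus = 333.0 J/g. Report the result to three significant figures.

q = 136 kJ

q1 (heat ice -20.6→0.0 °C): 222.8 × 2.13 × 20.6 = 9776 J
q2 (melt at 0 °C): 222.8 × 333.0 = 74192 J
q3 (heat water 0.0→55.7 °C): 222.8 × 4.18 × 55.7 = 51874 J
Total: 9776 + 74192 + 51874 = 135842 J = 136 kJ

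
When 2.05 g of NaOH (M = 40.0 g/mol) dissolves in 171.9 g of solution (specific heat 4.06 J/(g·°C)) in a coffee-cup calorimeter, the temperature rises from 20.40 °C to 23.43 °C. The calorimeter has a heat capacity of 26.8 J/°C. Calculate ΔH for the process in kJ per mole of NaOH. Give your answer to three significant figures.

|ΔT| = |23.43 − 20.40| = 3.03 °C
|q_surr| = (171.9 × 4.06 + 26.8) × 3.03 = 724.714 × 3.03 = 2196 J
n(NaOH) = 2.05 / 40.0 = 0.05125 mol
Temperature rose, so q_rxn = −|q_surr| = -2.196 kJ
ΔH = q_rxn / n = -42.849 kJ/mol

ΔH = -42.8 kJ/mol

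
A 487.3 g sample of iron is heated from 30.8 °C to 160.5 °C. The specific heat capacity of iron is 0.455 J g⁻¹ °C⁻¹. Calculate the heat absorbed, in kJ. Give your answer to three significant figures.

q = 28.8 kJ

q = m c ΔT = 487.3 × 0.455 × (160.5 − 30.8)
q = 487.3 × 0.455 × 129.7 = 28760 J = 28.8 kJ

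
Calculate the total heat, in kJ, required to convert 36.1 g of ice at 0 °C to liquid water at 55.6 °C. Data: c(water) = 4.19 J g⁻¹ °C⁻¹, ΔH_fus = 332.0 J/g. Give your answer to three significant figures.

q1 (melt at 0 °C): 36.1 × 332.0 = 11985 J
q2 (heat water 0.0→55.6 °C): 36.1 × 4.19 × 55.6 = 8410 J
Total: 11985 + 8410 = 20395 J = 20.4 kJ

q = 20.4 kJ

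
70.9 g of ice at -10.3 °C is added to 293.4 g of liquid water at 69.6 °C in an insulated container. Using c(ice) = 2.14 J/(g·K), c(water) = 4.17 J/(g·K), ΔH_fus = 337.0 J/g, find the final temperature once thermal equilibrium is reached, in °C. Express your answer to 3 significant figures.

T_f = 39.3 °C

Heat to bring ice to 0 °C and melt it: q₁ = 70.9×2.14×10.3 + 70.9×337.0 = 25456 J
Heat the water can supply cooling to 0 °C: 293.4×4.17×69.6 = 85154.1 J > q₁, so all ice melts.
Energy balance: 293.4×4.17×(69.6 − T) = 25456 + 70.9×4.17×(T − 0)
1223.478(69.6 − T) = 25456 + 295.653 T
85154.1 − 25456 = 1519.131 T
T = 59698.1 / 1519.131 = 39.30 °C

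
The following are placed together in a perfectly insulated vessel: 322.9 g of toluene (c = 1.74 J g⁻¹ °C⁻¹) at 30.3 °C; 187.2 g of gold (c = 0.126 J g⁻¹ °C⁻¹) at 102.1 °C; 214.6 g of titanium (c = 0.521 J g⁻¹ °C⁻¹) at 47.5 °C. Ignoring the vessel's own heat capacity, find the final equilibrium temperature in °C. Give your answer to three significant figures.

T_f = 35.5 °C

Σ mᵢcᵢ(T − Tᵢ) = 0  ⇒  T = Σ mᵢcᵢTᵢ / Σ mᵢcᵢ
Σ mᵢcᵢ = 322.9×1.74 + 187.2×0.126 + 214.6×0.521 = 697.2398
Σ mᵢcᵢTᵢ = 561.846×30.3 + 23.5872×102.1 + 111.8066×47.5 = 24743
T = 24743 / 697.2398 = 35.49 °C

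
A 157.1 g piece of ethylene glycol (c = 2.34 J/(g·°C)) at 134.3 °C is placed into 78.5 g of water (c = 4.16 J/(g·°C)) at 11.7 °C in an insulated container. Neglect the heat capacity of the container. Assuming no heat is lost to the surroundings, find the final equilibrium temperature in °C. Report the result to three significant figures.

T_f = 76.6 °C

Heat lost by ethylene glycol = heat gained by water.
(157.1)(2.34)(134.3 − T) = (78.5)(4.16)(T − 11.7)
367.614 (134.3 − T) = 326.56 (T − 11.7)
49371 − 367.614 T = 326.56 T − 3820.8
53191.8 = 694.174 T
T = 76.63 °C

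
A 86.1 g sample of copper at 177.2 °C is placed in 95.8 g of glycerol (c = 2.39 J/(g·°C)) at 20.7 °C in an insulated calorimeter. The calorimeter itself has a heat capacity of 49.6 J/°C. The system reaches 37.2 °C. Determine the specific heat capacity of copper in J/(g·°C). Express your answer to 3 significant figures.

q_gained = (95.8 × 2.39 + 49.6) × (37.2 − 20.7) = 4596 J
q_lost = 86.1 × c × (177.2 − 37.2) = 12054 c
Set equal: c = 4596 / 12054 = 0.381 J/(g·°C)

c = 0.381 J/(g·°C)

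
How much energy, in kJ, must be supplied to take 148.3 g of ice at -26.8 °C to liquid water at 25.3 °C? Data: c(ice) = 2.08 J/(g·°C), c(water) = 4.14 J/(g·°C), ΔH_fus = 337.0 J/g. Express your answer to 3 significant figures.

q = 73.8 kJ

q1 (heat ice -26.8→0.0 °C): 148.3 × 2.08 × 26.8 = 8267 J
q2 (melt at 0 °C): 148.3 × 337.0 = 49977 J
q3 (heat water 0.0→25.3 °C): 148.3 × 4.14 × 25.3 = 15533 J
Total: 8267 + 49977 + 15533 = 73777 J = 73.8 kJ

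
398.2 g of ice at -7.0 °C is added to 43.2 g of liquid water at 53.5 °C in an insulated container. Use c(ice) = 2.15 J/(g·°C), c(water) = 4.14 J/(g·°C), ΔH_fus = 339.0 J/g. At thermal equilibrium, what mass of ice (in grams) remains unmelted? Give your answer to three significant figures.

m_ice remaining = 388 g

Heat to warm all ice to 0 °C: 398.2×2.15×7.0 = 5992.9 J
Heat released by water cooling to 0 °C: 43.2×4.14×53.5 = 9568.4 J
9568.4 J < 5992.9 + 398.2×339.0 = 140982.7 J, so not all ice melts; final T = 0 °C.
Heat left for melting: 9568.4 − 5992.9 = 3575.5 J
Mass melted = 3575.5 / 339.0 = 10.55 g
Ice remaining = 398.2 − 10.55 = 387.65 g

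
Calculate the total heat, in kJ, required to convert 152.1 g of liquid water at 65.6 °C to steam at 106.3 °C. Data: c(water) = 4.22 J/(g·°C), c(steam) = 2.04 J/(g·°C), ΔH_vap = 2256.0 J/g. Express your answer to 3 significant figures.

q1 (heat water 65.6→100.0 °C): 152.1 × 4.22 × 34.4 = 22080 J
q2 (vaporize at 100 °C): 152.1 × 2256.0 = 343138 J
q3 (heat steam 100.0→106.3 °C): 152.1 × 2.04 × 6.3 = 1955 J
Total: 22080 + 343138 + 1955 = 367173 J = 367 kJ

q = 367 kJ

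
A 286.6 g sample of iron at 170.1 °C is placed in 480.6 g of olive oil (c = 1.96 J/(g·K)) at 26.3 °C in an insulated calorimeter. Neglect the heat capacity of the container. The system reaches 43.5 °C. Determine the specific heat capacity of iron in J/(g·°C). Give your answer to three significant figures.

c = 0.447 J/(g·°C)

q_gained = (480.6 × 1.96) × (43.5 − 26.3) = 16202 J
q_lost = 286.6 × c × (170.1 − 43.5) = 36283.56 c
Set equal: c = 16202 / 36283.56 = 0.447 J/(g·°C)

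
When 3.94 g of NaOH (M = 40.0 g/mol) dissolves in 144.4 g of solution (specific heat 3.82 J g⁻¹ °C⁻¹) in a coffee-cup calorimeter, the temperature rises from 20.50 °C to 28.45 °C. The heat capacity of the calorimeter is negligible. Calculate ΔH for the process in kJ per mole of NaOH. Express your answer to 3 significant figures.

|ΔT| = |28.45 − 20.50| = 7.95 °C
|q_surr| = (144.4 × 3.82) × 7.95 = 551.608 × 7.95 = 4385 J
n(NaOH) = 3.94 / 40.0 = 0.09850 mol
Temperature rose, so q_rxn = −|q_surr| = -4.385 kJ
ΔH = q_rxn / n = -44.52 kJ/mol

ΔH = -44.5 kJ/mol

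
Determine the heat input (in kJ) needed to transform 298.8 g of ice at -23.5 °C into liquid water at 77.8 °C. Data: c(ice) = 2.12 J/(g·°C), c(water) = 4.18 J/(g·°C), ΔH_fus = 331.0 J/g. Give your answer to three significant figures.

q1 (heat ice -23.5→0.0 °C): 298.8 × 2.12 × 23.5 = 14886 J
q2 (melt at 0 °C): 298.8 × 331.0 = 98903 J
q3 (heat water 0.0→77.8 °C): 298.8 × 4.18 × 77.8 = 97171 J
Total: 14886 + 98903 + 97171 = 210960 J = 211 kJ

q = 211 kJ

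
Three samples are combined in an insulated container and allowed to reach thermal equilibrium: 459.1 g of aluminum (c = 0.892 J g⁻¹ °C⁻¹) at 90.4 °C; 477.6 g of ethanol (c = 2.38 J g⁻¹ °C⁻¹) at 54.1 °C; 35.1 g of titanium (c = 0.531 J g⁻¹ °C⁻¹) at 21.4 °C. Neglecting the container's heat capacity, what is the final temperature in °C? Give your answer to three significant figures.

T_f = 63.2 °C

Σ mᵢcᵢ(T − Tᵢ) = 0  ⇒  T = Σ mᵢcᵢTᵢ / Σ mᵢcᵢ
Σ mᵢcᵢ = 459.1×0.892 + 477.6×2.38 + 35.1×0.531 = 1564.8433
Σ mᵢcᵢTᵢ = 409.5172×90.4 + 1136.688×54.1 + 18.6381×21.4 = 98914
T = 98914 / 1564.8433 = 63.21 °C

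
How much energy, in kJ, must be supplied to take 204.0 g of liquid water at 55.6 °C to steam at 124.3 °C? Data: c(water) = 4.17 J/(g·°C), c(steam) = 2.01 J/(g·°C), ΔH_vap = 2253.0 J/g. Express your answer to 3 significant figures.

q1 (heat water 55.6→100.0 °C): 204.0 × 4.17 × 44.4 = 37770 J
q2 (vaporize at 100 °C): 204.0 × 2253.0 = 459612 J
q3 (heat steam 100.0→124.3 °C): 204.0 × 2.01 × 24.3 = 9964 J
Total: 37770 + 459612 + 9964 = 507346 J = 507 kJ

q = 507 kJ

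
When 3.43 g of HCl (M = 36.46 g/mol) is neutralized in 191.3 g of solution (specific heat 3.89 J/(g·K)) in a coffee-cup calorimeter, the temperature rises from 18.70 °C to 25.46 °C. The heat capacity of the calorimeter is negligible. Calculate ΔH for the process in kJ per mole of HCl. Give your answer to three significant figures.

ΔH = -53.5 kJ/mol

|ΔT| = |25.46 − 18.70| = 6.76 °C
|q_surr| = (191.3 × 3.89) × 6.76 = 744.157 × 6.76 = 5031 J
n(HCl) = 3.43 / 36.46 = 0.09408 mol
Temperature rose, so q_rxn = −|q_surr| = -5.031 kJ
ΔH = q_rxn / n = -53.48 kJ/mol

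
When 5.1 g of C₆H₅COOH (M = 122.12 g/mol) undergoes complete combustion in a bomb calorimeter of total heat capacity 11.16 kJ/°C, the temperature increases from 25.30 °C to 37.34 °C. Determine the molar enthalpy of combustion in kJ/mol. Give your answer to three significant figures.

ΔH = -3220 kJ/mol

ΔT = 37.34 − 25.30 = 12.04 °C
q_cal = C_cal × ΔT = 11.16 × 12.04 = 134.3664 kJ
n = 5.1 / 122.12 = 0.04176 mol
q_rxn = −q_cal = -134.3664 kJ
ΔH = -134.3664 / 0.04176 = -3218 kJ/mol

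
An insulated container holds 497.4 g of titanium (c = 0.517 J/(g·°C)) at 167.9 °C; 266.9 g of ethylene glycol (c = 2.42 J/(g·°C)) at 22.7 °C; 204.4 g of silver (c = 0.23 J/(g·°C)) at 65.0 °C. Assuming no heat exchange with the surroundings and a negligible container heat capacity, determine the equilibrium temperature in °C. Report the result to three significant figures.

T_f = 64.1 °C

Σ mᵢcᵢ(T − Tᵢ) = 0  ⇒  T = Σ mᵢcᵢTᵢ / Σ mᵢcᵢ
Σ mᵢcᵢ = 497.4×0.517 + 266.9×2.42 + 204.4×0.23 = 950.0658
Σ mᵢcᵢTᵢ = 257.1558×167.9 + 645.898×22.7 + 47.012×65.0 = 60894
T = 60894 / 950.0658 = 64.09 °C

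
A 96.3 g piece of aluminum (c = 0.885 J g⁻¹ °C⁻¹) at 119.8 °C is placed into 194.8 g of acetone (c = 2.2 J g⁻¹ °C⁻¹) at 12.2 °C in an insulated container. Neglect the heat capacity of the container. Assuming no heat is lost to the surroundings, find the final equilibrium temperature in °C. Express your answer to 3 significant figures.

Heat lost by aluminum = heat gained by acetone.
(96.3)(0.885)(119.8 − T) = (194.8)(2.2)(T − 12.2)
85.2255 (119.8 − T) = 428.56 (T − 12.2)
10210 − 85.2255 T = 428.56 T − 5228.4
15438.4 = 513.7855 T
T = 30.048 °C

T_f = 30.0 °C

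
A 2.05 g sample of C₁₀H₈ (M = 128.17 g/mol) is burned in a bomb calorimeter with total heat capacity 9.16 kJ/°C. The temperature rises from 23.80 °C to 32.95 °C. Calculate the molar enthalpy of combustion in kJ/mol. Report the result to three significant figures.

ΔT = 32.95 − 23.80 = 9.15 °C
q_cal = C_cal × ΔT = 9.16 × 9.15 = 83.814 kJ
n = 2.05 / 128.17 = 0.01599 mol
q_rxn = −q_cal = -83.814 kJ
ΔH = -83.814 / 0.01599 = -5242 kJ/mol

ΔH = -5240 kJ/mol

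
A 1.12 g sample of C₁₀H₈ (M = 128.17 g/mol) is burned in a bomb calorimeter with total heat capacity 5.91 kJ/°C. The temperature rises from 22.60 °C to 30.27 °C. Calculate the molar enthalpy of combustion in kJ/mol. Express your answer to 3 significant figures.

ΔT = 30.27 − 22.60 = 7.67 °C
q_cal = C_cal × ΔT = 5.91 × 7.67 = 45.3297 kJ
n = 1.12 / 128.17 = 0.008738 mol
q_rxn = −q_cal = -45.3297 kJ
ΔH = -45.3297 / 0.008738 = -5188 kJ/mol

ΔH = -5190 kJ/mol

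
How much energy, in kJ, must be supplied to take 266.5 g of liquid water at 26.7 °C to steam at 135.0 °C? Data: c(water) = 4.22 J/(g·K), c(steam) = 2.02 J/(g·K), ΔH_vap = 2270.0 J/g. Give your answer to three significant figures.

q1 (heat water 26.7→100.0 °C): 266.5 × 4.22 × 73.3 = 82435 J
q2 (vaporize at 100 °C): 266.5 × 2270.0 = 604955 J
q3 (heat steam 100.0→135.0 °C): 266.5 × 2.02 × 35.0 = 18842 J
Total: 82435 + 604955 + 18842 = 706232 J = 706 kJ

q = 706 kJ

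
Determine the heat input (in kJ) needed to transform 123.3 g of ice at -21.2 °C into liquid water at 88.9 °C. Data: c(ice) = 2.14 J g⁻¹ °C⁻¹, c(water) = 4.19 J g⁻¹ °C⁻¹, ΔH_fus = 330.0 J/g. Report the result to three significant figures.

q = 92.2 kJ

q1 (heat ice -21.2→0.0 °C): 123.3 × 2.14 × 21.2 = 5594 J
q2 (melt at 0 °C): 123.3 × 330.0 = 40689 J
q3 (heat water 0.0→88.9 °C): 123.3 × 4.19 × 88.9 = 45928 J
Total: 5594 + 40689 + 45928 = 92211 J = 92.2 kJ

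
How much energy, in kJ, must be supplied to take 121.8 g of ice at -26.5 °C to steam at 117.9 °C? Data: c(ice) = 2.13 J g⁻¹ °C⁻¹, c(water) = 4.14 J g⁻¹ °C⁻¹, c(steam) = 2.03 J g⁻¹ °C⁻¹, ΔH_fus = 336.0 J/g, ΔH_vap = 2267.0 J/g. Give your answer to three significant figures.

q = 379 kJ

q1 (heat ice -26.5→0.0 °C): 121.8 × 2.13 × 26.5 = 6875 J
q2 (melt at 0 °C): 121.8 × 336.0 = 40925 J
q3 (heat water 0.0→100.0 °C): 121.8 × 4.14 × 100.0 = 50425 J
q4 (vaporize at 100 °C): 121.8 × 2267.0 = 276121 J
q5 (heat steam 100.0→117.9 °C): 121.8 × 2.03 × 17.9 = 4426 J
Total: 6875 + 40925 + 50425 + 276121 + 4426 = 378772 J = 379 kJ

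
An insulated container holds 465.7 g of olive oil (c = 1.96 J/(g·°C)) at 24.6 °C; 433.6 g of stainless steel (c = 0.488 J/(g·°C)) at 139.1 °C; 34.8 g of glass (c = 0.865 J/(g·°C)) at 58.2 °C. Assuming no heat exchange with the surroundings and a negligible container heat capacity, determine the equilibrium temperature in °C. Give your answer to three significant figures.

T_f = 46.5 °C

Σ mᵢcᵢ(T − Tᵢ) = 0  ⇒  T = Σ mᵢcᵢTᵢ / Σ mᵢcᵢ
Σ mᵢcᵢ = 465.7×1.96 + 433.6×0.488 + 34.8×0.865 = 1154.4708
Σ mᵢcᵢTᵢ = 912.772×24.6 + 211.5968×139.1 + 30.102×58.2 = 53639
T = 53639 / 1154.4708 = 46.46 °C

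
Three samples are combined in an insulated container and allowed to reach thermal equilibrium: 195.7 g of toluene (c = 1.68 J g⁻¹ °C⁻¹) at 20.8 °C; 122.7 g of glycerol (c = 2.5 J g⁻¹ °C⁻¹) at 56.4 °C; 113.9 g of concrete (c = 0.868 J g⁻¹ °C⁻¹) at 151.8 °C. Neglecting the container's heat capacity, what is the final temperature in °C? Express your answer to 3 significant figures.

Σ mᵢcᵢ(T − Tᵢ) = 0  ⇒  T = Σ mᵢcᵢTᵢ / Σ mᵢcᵢ
Σ mᵢcᵢ = 195.7×1.68 + 122.7×2.5 + 113.9×0.868 = 734.3912
Σ mᵢcᵢTᵢ = 328.776×20.8 + 306.75×56.4 + 98.8652×151.8 = 39147
T = 39147 / 734.3912 = 53.31 °C

T_f = 53.3 °C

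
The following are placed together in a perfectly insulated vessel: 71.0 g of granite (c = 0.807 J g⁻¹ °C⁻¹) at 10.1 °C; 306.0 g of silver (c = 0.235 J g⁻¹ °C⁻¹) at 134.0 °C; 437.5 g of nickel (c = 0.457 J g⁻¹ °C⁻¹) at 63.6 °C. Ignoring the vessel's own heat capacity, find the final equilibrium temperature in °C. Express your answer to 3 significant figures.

T_f = 69.7 °C

Σ mᵢcᵢ(T − Tᵢ) = 0  ⇒  T = Σ mᵢcᵢTᵢ / Σ mᵢcᵢ
Σ mᵢcᵢ = 71.0×0.807 + 306.0×0.235 + 437.5×0.457 = 329.1445
Σ mᵢcᵢTᵢ = 57.297×10.1 + 71.91×134.0 + 199.9375×63.6 = 22931
T = 22931 / 329.1445 = 69.67 °C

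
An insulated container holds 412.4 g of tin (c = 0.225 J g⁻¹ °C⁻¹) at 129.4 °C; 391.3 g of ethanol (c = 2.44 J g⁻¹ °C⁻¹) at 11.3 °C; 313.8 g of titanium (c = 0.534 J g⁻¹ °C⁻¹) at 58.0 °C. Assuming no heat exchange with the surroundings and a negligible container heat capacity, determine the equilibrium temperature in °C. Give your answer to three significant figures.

T_f = 26.8 °C

Σ mᵢcᵢ(T − Tᵢ) = 0  ⇒  T = Σ mᵢcᵢTᵢ / Σ mᵢcᵢ
Σ mᵢcᵢ = 412.4×0.225 + 391.3×2.44 + 313.8×0.534 = 1215.1312
Σ mᵢcᵢTᵢ = 92.79×129.4 + 954.772×11.3 + 167.5692×58.0 = 32515
T = 32515 / 1215.1312 = 26.76 °C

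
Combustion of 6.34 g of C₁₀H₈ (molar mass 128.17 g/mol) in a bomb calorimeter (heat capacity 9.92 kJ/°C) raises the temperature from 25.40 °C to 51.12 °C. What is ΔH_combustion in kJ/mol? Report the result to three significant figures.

ΔT = 51.12 − 25.40 = 25.72 °C
q_cal = C_cal × ΔT = 9.92 × 25.72 = 255.1424 kJ
n = 6.34 / 128.17 = 0.04947 mol
q_rxn = −q_cal = -255.1424 kJ
ΔH = -255.1424 / 0.04947 = -5158 kJ/mol

ΔH = -5160 kJ/mol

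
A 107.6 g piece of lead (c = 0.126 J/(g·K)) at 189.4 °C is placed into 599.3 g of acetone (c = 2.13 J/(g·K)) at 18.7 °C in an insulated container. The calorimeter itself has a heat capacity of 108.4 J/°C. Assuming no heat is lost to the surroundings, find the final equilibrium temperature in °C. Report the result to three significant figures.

T_f = 20.4 °C

Heat lost by lead = heat gained by acetone + calorimeter.
(107.6)(0.126)(189.4 − T) = [(599.3)(2.13) + 108.4](T − 18.7)
13.5576 (189.4 − T) = 1384.909 (T − 18.7)
2567.8 − 13.5576 T = 1384.909 T − 25898
28465.8 = 1398.4666 T
T = 20.36 °C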